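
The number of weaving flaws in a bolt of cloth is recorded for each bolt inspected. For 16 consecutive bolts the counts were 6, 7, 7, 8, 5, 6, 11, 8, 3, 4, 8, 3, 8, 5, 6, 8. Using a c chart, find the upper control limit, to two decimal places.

c̄ = (6 + 7 + 7 + 8 + 5 + 6 + 11 + 8 + 3 + 4 + 8 + 3 + 8 + 5 + 6 + 8) / 16 = 103 / 16 = 6.4375
UCL = c̄ + 3√c̄ = 6.4375 + 3 × √6.4375 = 6.4375 + 3 × 2.5372 = 14.0492

14.05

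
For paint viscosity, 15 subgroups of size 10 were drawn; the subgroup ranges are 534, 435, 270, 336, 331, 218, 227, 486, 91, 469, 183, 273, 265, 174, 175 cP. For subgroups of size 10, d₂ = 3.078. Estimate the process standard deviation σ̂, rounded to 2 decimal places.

96.75

R̄ = (534 + 435 + 270 + 336 + 331 + 218 + 227 + 486 + 91 + 469 + 183 + 273 + 265 + 174 + 175) / 15 = 297.8000
σ̂ = R̄ / d₂ = 297.8000 / 3.078 = 96.7511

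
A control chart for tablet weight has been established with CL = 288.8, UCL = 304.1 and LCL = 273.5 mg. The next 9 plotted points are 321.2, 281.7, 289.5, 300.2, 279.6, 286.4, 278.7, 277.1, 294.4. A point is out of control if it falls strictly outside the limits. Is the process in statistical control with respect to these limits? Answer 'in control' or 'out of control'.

out of control

Compare each point to [273.5, 304.1]: sample 1 = 321.2 > UCL.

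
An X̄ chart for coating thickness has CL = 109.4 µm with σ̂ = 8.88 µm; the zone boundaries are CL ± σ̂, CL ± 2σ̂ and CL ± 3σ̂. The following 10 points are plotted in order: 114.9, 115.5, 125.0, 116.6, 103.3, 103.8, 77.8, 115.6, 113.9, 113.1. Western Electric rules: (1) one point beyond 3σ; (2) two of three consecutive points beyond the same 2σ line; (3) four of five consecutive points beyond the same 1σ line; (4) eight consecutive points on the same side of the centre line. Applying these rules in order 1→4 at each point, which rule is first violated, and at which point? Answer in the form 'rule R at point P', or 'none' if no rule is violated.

Zone of each point (C = within 1σ̂, B = 1σ̂–2σ̂, A = 2σ̂–3σ̂, * = beyond 3σ̂; sign = side of CL): 1:+C, 2:+C, 3:+B, 4:+C, 5:-C, 6:-C, 7:-*, 8:+C, 9:+C, 10:+C
Rule 1 (one point beyond the 3σ limits) is satisfied at point 7.

rule 1 at point 7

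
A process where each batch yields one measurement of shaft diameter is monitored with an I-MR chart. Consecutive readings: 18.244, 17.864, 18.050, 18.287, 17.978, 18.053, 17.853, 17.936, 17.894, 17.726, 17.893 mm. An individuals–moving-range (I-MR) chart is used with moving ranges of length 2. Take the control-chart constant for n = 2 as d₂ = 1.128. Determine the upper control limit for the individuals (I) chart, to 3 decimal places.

18.471

X̄ = (18.244 + 17.864 + 18.050 + 18.287 + 17.978 + 18.053 + 17.853 + 17.936 + 17.894 + 17.726 + 17.893) / 11 = 17.9798
Moving ranges: 0.380, 0.186, 0.237, 0.309, 0.075, 0.200, 0.083, 0.042, 0.168, 0.167; M̄R̄ = 1.8470 / 10 = 0.1847
UCL = X̄ + 3·M̄R̄/d₂ = 17.9798 + 3 × 0.1847 / 1.128 = 18.4710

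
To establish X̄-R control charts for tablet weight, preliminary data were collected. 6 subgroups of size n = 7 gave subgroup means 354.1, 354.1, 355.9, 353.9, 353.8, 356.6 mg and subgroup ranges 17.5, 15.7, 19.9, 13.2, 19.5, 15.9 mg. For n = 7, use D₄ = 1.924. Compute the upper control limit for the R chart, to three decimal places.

R̄ = (17.5 + 15.7 + 19.9 + 13.2 + 19.5 + 15.9) / 6 = 101.7000 / 6 = 16.9500
UCL_R = D₄·R̄ = 1.924 × 16.9500 = 32.6118

32.612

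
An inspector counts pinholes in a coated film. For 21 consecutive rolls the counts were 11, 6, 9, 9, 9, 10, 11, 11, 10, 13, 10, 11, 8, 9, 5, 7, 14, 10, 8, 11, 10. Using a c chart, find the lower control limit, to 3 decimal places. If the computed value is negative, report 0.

c̄ = (11 + 6 + 9 + 9 + 9 + 10 + 11 + 11 + 10 + 13 + 10 + 11 + 8 + 9 + 5 + 7 + 14 + 10 + 8 + 11 + 10) / 21 = 202 / 21 = 9.6190
LCL = c̄ − 3√c̄ = 9.6190 − 3 × 3.1015 = 0.3147

0.315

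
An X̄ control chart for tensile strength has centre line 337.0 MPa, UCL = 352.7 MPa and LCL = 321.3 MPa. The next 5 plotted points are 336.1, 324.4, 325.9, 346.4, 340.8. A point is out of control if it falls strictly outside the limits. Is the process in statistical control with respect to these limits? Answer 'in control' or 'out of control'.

All 5 points lie within [321.3, 352.7].

in control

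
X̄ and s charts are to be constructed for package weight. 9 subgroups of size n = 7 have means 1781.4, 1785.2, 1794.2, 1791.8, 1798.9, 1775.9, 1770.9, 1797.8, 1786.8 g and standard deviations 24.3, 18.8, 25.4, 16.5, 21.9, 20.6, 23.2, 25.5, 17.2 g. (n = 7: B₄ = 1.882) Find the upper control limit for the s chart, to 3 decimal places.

40.442

s̄ = (24.3 + 18.8 + 25.4 + 16.5 + 21.9 + 20.6 + 23.2 + 25.5 + 17.2) / 9 = 21.4889
UCL_s = B₄·s̄ = 1.882 × 21.4889 = 40.4421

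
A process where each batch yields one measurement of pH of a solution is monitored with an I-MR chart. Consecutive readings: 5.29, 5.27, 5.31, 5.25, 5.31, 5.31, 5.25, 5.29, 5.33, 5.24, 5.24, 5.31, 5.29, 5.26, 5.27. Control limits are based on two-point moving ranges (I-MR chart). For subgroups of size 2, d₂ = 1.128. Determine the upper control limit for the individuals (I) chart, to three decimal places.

5.384

X̄ = (5.29 + 5.27 + 5.31 + 5.25 + 5.31 + 5.31 + 5.25 + 5.29 + 5.33 + 5.24 + 5.24 + 5.31 + 5.29 + 5.26 + 5.27) / 15 = 5.2813
Moving ranges: 0.02, 0.04, 0.06, 0.06, 0.00, 0.06, 0.04, 0.04, 0.09, 0.00, 0.07, 0.02, 0.03, 0.01; M̄R̄ = 0.5400 / 14 = 0.0386
UCL = X̄ + 3·M̄R̄/d₂ = 5.2813 + 3 × 0.0386 / 1.128 = 5.3839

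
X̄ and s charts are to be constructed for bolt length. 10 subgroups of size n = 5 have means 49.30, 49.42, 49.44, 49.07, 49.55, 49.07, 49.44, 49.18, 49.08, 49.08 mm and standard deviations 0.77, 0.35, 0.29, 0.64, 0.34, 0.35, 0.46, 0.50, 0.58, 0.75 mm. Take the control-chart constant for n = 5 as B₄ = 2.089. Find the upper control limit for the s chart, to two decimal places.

s̄ = (0.77 + 0.35 + 0.29 + 0.64 + 0.34 + 0.35 + 0.46 + 0.50 + 0.58 + 0.75) / 10 = 0.5030
UCL_s = B₄·s̄ = 2.089 × 0.5030 = 1.0508

1.05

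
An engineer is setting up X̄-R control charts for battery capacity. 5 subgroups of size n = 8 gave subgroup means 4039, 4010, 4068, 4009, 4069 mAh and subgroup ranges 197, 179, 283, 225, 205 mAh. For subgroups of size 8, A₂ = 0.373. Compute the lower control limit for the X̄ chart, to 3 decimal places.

3957.761

X̄̄ = (4039 + 4010 + 4068 + 4009 + 4069) / 5 = 20195.0000 / 5 = 4039.0000
R̄ = (197 + 179 + 283 + 225 + 205) / 5 = 1089.0000 / 5 = 217.8000
LCL = X̄̄ − A₂·R̄ = 4039.0000 − 0.373 × 217.8000 = 3957.7606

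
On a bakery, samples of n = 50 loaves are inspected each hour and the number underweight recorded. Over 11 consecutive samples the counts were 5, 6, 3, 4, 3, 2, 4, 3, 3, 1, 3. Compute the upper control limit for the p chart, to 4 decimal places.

p̄ = Σdᵢ / (k·n) = 37 / (11 × 50) = 0.06727
UCL = p̄ + 3·√(p̄(1−p̄)/n) = 0.06727 + 3 × √(0.06727×0.93273/50) = 0.06727 + 3 × 0.03543 = 0.17355

0.1735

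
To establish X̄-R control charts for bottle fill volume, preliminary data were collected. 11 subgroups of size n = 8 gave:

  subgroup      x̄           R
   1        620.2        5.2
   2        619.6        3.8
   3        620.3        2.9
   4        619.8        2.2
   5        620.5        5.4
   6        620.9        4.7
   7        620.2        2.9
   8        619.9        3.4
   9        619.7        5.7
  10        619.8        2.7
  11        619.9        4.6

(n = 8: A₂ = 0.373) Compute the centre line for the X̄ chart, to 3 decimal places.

620.073

X̄̄ = (620.2 + 619.6 + 620.3 + 619.8 + 620.5 + 620.9 + 620.2 + 619.9 + 619.7 + 619.8 + 619.9) / 11 = 6820.8000 / 11 = 620.0727
CL = X̄̄ = 620.0727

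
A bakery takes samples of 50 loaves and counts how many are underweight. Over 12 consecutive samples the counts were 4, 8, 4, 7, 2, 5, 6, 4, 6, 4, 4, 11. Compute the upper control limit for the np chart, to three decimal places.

12.010

p̄ = Σdᵢ / (k·n) = 65 / (12 × 50) = 0.10833
UCL = np̄ + 3·√(np̄(1−p̄)) = 5.4167 + 3 × √(5.4167×0.89167) = 5.4167 + 3 × 2.1977 = 12.0098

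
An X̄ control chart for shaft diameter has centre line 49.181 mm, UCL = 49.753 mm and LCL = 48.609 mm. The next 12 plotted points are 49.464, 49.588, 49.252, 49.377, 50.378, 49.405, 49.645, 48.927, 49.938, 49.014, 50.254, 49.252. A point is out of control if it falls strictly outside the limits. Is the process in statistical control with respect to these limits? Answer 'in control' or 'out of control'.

out of control

Compare each point to [48.609, 49.753]: sample 5 = 50.378 > UCL; sample 9 = 49.938 > UCL; sample 11 = 50.254 > UCL.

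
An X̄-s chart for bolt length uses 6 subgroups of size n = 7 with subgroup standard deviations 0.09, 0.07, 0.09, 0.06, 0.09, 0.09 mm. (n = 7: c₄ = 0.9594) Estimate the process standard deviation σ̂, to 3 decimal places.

s̄ = (0.09 + 0.07 + 0.09 + 0.06 + 0.09 + 0.09) / 6 = 0.0817
σ̂ = s̄ / c₄ = 0.0817 / 0.9594 = 0.0851

0.085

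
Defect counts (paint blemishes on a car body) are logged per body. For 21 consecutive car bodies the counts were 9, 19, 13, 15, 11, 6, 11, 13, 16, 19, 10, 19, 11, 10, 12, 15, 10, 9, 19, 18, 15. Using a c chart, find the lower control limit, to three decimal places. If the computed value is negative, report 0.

c̄ = (9 + 19 + 13 + 15 + 11 + 6 + 11 + 13 + 16 + 19 + 10 + 19 + 11 + 10 + 12 + 15 + 10 + 9 + 19 + 18 + 15) / 21 = 280 / 21 = 13.3333
LCL = c̄ − 3√c̄ = 13.3333 − 3 × 3.6515 = 2.3789

2.379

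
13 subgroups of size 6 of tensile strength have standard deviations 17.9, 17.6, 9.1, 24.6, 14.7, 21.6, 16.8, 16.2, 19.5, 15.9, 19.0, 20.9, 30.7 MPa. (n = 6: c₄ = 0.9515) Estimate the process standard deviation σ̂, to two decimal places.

s̄ = (17.9 + 17.6 + 9.1 + 24.6 + 14.7 + 21.6 + 16.8 + 16.2 + 19.5 + 15.9 + 19.0 + 20.9 + 30.7) / 13 = 18.8077
σ̂ = s̄ / c₄ = 18.8077 / 0.9515 = 19.7664

19.77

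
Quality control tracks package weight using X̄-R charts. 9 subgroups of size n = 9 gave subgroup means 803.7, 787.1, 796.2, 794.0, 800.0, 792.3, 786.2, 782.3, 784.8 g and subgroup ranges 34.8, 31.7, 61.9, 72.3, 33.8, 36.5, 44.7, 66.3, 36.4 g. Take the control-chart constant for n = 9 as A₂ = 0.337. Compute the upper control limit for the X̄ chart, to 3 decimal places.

807.511

X̄̄ = (803.7 + 787.1 + 796.2 + 794.0 + 800.0 + 792.3 + 786.2 + 782.3 + 784.8) / 9 = 7126.6000 / 9 = 791.8444
R̄ = (34.8 + 31.7 + 61.9 + 72.3 + 33.8 + 36.5 + 44.7 + 66.3 + 36.4) / 9 = 418.4000 / 9 = 46.4889
UCL = X̄̄ + A₂·R̄ = 791.8444 + 0.337 × 46.4889 = 807.5112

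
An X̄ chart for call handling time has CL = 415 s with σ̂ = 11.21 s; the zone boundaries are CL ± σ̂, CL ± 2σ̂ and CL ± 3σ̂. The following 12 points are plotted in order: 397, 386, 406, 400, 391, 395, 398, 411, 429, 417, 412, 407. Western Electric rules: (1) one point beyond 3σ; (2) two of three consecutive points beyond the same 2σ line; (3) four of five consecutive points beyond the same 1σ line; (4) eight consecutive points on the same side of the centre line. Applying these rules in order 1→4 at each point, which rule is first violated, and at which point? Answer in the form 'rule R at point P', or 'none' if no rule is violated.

rule 3 at point 5

Zone of each point (C = within 1σ̂, B = 1σ̂–2σ̂, A = 2σ̂–3σ̂, * = beyond 3σ̂; sign = side of CL): 1:-B, 2:-A, 3:-C, 4:-B, 5:-A, 6:-B, 7:-B, 8:-C, 9:+B, 10:+C, 11:-C, 12:-C
Rule 3 (four of five consecutive points beyond the same 1σ limit) is satisfied at point 5.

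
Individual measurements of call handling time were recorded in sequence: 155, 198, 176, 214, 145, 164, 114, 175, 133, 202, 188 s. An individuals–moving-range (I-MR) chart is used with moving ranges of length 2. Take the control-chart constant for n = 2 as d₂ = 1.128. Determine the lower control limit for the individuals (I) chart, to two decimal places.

55.89

X̄ = (155 + 198 + 176 + 214 + 145 + 164 + 114 + 175 + 133 + 202 + 188) / 11 = 169.4545
Moving ranges: 43, 22, 38, 69, 19, 50, 61, 42, 69, 14; M̄R̄ = 427.0000 / 10 = 42.7000
LCL = X̄ − 3·M̄R̄/d₂ = 169.4545 − 3 × 42.7000 / 1.128 = 55.8907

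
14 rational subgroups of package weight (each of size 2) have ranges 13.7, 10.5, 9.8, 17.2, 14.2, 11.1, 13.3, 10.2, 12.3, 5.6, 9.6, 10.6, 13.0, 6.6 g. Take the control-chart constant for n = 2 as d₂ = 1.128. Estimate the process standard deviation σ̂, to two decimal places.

R̄ = (13.7 + 10.5 + 9.8 + 17.2 + 14.2 + 11.1 + 13.3 + 10.2 + 12.3 + 5.6 + 9.6 + 10.6 + 13.0 + 6.6) / 14 = 11.2643
σ̂ = R̄ / d₂ = 11.2643 / 1.128 = 9.9861

9.99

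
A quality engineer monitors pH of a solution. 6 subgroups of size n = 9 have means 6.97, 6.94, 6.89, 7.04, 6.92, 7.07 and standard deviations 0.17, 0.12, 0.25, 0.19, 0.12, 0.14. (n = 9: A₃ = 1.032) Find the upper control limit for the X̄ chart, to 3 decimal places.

X̄̄ = (6.97 + 6.94 + 6.89 + 7.04 + 6.92 + 7.07) / 6 = 6.9717
s̄ = (0.17 + 0.12 + 0.25 + 0.19 + 0.12 + 0.14) / 6 = 0.1650
UCL = X̄̄ + A₃·s̄ = 6.9717 + 1.032 × 0.1650 = 7.1419

7.142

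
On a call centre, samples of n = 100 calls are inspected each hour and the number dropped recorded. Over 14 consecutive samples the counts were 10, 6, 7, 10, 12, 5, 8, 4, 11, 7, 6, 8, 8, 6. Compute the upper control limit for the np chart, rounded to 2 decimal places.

15.72

p̄ = Σdᵢ / (k·n) = 108 / (14 × 100) = 0.07714
UCL = np̄ + 3·√(np̄(1−p̄)) = 7.7143 + 3 × √(7.7143×0.92286) = 7.7143 + 3 × 2.6682 = 15.7188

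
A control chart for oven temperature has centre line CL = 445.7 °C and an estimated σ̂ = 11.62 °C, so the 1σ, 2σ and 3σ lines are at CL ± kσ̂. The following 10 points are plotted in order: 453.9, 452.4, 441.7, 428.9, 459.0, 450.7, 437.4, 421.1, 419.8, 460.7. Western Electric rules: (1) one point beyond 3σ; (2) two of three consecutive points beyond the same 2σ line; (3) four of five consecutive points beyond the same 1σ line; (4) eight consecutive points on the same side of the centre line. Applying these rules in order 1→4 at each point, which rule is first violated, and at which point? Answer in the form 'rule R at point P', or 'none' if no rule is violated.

rule 2 at point 9

Zone of each point (C = within 1σ̂, B = 1σ̂–2σ̂, A = 2σ̂–3σ̂, * = beyond 3σ̂; sign = side of CL): 1:+C, 2:+C, 3:-C, 4:-B, 5:+B, 6:+C, 7:-C, 8:-A, 9:-A, 10:+B
Rule 2 (two of three consecutive points beyond the same 2σ limit) is satisfied at point 9.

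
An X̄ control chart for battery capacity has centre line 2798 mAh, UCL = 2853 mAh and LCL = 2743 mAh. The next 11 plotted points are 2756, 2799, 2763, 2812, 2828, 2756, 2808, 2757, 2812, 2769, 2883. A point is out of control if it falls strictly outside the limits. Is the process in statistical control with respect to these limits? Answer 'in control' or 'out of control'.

Compare each point to [2743, 2853]: sample 11 = 2883 > UCL.

out of control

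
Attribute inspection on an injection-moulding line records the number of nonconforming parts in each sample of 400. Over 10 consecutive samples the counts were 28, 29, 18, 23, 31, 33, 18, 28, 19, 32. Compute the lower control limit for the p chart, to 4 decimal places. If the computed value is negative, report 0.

p̄ = Σdᵢ / (k·n) = 259 / (10 × 400) = 0.06475
LCL = p̄ − 3·√(p̄(1−p̄)/n) = 0.06475 − 3 × 0.01230 = 0.02784

0.0278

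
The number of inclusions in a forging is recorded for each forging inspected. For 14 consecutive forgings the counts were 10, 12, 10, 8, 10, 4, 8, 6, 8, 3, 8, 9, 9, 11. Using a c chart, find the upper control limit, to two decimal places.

c̄ = (10 + 12 + 10 + 8 + 10 + 4 + 8 + 6 + 8 + 3 + 8 + 9 + 9 + 11) / 14 = 116 / 14 = 8.2857
UCL = c̄ + 3√c̄ = 8.2857 + 3 × √8.2857 = 8.2857 + 3 × 2.8785 = 16.9212

16.92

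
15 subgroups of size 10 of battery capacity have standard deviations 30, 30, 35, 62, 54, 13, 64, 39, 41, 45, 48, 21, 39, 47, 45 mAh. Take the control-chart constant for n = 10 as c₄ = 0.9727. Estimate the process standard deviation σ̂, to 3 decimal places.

42.014

s̄ = (30 + 30 + 35 + 62 + 54 + 13 + 64 + 39 + 41 + 45 + 48 + 21 + 39 + 47 + 45) / 15 = 40.8667
σ̂ = s̄ / c₄ = 40.8667 / 0.9727 = 42.0136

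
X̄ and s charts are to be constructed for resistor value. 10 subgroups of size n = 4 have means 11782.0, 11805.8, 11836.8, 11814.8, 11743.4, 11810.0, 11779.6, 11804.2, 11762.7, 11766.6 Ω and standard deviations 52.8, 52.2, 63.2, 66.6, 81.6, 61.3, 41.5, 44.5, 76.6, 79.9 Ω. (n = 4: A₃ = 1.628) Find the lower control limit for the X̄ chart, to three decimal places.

X̄̄ = (11782.0 + 11805.8 + 11836.8 + 11814.8 + 11743.4 + 11810.0 + 11779.6 + 11804.2 + 11762.7 + 11766.6) / 10 = 11790.5900
s̄ = (52.8 + 52.2 + 63.2 + 66.6 + 81.6 + 61.3 + 41.5 + 44.5 + 76.6 + 79.9) / 10 = 62.0200
LCL = X̄̄ − A₃·s̄ = 11790.5900 − 1.628 × 62.0200 = 11689.6214

11689.621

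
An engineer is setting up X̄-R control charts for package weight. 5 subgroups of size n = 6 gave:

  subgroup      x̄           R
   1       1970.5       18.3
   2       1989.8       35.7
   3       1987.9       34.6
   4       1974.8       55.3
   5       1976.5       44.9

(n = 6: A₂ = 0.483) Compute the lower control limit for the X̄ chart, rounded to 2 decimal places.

X̄̄ = (1970.5 + 1989.8 + 1987.9 + 1974.8 + 1976.5) / 5 = 9899.5000 / 5 = 1979.9000
R̄ = (18.3 + 35.7 + 34.6 + 55.3 + 44.9) / 5 = 188.8000 / 5 = 37.7600
LCL = X̄̄ − A₂·R̄ = 1979.9000 − 0.483 × 37.7600 = 1961.6619

1961.66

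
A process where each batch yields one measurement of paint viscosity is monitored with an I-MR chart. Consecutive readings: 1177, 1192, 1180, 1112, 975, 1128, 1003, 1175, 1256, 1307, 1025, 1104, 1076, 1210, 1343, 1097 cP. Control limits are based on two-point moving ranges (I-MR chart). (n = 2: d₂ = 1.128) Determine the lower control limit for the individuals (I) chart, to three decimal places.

843.245

X̄ = (1177 + 1192 + 1180 + 1112 + 975 + 1128 + 1003 + 1175 + 1256 + 1307 + 1025 + 1104 + 1076 + 1210 + 1343 + 1097) / 16 = 1147.5000
Moving ranges: 15, 12, 68, 137, 153, 125, 172, 81, 51, 282, 79, 28, 134, 133, 246; M̄R̄ = 1716.0000 / 15 = 114.4000
LCL = X̄ − 3·M̄R̄/d₂ = 1147.5000 − 3 × 114.4000 / 1.128 = 843.2447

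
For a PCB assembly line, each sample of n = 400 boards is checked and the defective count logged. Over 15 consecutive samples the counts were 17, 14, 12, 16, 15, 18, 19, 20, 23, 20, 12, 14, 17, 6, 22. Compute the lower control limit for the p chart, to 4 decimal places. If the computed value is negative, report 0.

p̄ = Σdᵢ / (k·n) = 245 / (15 × 400) = 0.04083
LCL = p̄ − 3·√(p̄(1−p̄)/n) = 0.04083 − 3 × 0.00990 = 0.01115

0.0111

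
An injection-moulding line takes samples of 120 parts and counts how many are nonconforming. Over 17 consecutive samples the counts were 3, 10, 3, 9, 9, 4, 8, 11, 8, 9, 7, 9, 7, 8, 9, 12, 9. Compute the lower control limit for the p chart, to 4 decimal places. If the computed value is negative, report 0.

p̄ = Σdᵢ / (k·n) = 135 / (17 × 120) = 0.06618
LCL = p̄ − 3·√(p̄(1−p̄)/n) = 0.06618 − 3 × 0.02269 = -0.00190 → 0 (negative, so LCL = 0)

0.0000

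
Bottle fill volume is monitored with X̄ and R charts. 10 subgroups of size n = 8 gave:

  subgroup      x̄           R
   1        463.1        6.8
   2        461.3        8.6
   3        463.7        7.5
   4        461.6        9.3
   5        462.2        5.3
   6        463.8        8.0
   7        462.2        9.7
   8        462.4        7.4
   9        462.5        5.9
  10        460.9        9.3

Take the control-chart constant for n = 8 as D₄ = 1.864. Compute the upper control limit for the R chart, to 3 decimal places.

14.502

R̄ = (6.8 + 8.6 + 7.5 + 9.3 + 5.3 + 8.0 + 9.7 + 7.4 + 5.9 + 9.3) / 10 = 77.8000 / 10 = 7.7800
UCL_R = D₄·R̄ = 1.864 × 7.7800 = 14.5019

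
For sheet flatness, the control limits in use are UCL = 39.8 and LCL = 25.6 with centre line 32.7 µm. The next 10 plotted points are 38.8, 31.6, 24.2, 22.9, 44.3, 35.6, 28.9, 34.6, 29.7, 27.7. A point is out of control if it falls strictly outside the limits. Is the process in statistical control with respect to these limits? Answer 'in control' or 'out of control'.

Compare each point to [25.6, 39.8]: sample 3 = 24.2 < LCL; sample 4 = 22.9 < LCL; sample 5 = 44.3 > UCL.

out of control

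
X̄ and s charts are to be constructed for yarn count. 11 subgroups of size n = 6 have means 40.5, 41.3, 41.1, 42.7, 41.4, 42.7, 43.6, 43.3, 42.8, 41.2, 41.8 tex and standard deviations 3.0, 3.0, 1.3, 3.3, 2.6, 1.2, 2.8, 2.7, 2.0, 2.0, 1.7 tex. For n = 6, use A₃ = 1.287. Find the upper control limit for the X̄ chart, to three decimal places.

45.032

X̄̄ = (40.5 + 41.3 + 41.1 + 42.7 + 41.4 + 42.7 + 43.6 + 43.3 + 42.8 + 41.2 + 41.8) / 11 = 42.0364
s̄ = (3.0 + 3.0 + 1.3 + 3.3 + 2.6 + 1.2 + 2.8 + 2.7 + 2.0 + 2.0 + 1.7) / 11 = 2.3273
UCL = X̄̄ + A₃·s̄ = 42.0364 + 1.287 × 2.3273 = 45.0316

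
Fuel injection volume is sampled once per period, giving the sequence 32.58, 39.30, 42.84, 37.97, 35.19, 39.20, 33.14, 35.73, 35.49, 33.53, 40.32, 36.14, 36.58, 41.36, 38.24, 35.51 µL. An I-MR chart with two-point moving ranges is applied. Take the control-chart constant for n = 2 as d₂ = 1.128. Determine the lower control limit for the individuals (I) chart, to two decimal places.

X̄ = (32.58 + 39.30 + 42.84 + 37.97 + 35.19 + 39.20 + 33.14 + 35.73 + 35.49 + 33.53 + 40.32 + 36.14 + 36.58 + 41.36 + 38.24 + 35.51) / 16 = 37.0700
Moving ranges: 6.72, 3.54, 4.87, 2.78, 4.01, 6.06, 2.59, 0.24, 1.96, 6.79, 4.18, 0.44, 4.78, 3.12, 2.73; M̄R̄ = 54.8100 / 15 = 3.6540
LCL = X̄ − 3·M̄R̄/d₂ = 37.0700 − 3 × 3.6540 / 1.128 = 27.3519

27.35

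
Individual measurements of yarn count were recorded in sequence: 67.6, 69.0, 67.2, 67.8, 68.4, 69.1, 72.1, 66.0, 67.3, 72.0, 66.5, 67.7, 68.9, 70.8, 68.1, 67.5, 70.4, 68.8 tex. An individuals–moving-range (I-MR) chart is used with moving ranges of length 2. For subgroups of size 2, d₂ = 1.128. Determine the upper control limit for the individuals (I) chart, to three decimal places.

X̄ = (67.6 + 69.0 + 67.2 + 67.8 + 68.4 + 69.1 + 72.1 + 66.0 + 67.3 + 72.0 + 66.5 + 67.7 + 68.9 + 70.8 + 68.1 + 67.5 + 70.4 + 68.8) / 18 = 68.6222
Moving ranges: 1.4, 1.8, 0.6, 0.6, 0.7, 3.0, 6.1, 1.3, 4.7, 5.5, 1.2, 1.2, 1.9, 2.7, 0.6, 2.9, 1.6; M̄R̄ = 37.8000 / 17 = 2.2235
UCL = X̄ + 3·M̄R̄/d₂ = 68.6222 + 3 × 2.2235 / 1.128 = 74.5359

74.536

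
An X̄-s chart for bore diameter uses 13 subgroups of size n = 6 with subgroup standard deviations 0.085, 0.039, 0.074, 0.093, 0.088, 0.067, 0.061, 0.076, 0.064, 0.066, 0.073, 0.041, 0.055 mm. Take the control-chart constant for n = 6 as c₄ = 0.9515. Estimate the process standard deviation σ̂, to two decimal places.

s̄ = (0.085 + 0.039 + 0.074 + 0.093 + 0.088 + 0.067 + 0.061 + 0.076 + 0.064 + 0.066 + 0.073 + 0.041 + 0.055) / 13 = 0.0678
σ̂ = s̄ / c₄ = 0.0678 / 0.9515 = 0.0713

0.07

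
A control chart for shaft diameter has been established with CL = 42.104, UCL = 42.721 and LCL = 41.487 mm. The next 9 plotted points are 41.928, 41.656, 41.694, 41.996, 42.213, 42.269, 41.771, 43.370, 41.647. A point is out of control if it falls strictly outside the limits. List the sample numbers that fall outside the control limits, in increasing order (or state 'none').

8

Compare each point to [41.487, 42.721]: sample 8 = 43.370 > UCL.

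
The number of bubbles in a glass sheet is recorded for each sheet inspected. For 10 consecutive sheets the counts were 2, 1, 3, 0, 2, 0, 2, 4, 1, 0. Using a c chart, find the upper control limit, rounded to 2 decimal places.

5.17

c̄ = (2 + 1 + 3 + 0 + 2 + 0 + 2 + 4 + 1 + 0) / 10 = 15 / 10 = 1.5000
UCL = c̄ + 3√c̄ = 1.5000 + 3 × √1.5000 = 1.5000 + 3 × 1.2247 = 5.1742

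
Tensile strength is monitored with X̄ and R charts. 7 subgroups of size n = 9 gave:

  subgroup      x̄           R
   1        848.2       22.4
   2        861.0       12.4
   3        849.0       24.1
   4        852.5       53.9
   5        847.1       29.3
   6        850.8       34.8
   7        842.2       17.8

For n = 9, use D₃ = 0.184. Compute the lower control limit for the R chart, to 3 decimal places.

R̄ = (22.4 + 12.4 + 24.1 + 53.9 + 29.3 + 34.8 + 17.8) / 7 = 194.7000 / 7 = 27.8143
LCL_R = D₃·R̄ = 0.184 × 27.8143 = 5.1178

5.118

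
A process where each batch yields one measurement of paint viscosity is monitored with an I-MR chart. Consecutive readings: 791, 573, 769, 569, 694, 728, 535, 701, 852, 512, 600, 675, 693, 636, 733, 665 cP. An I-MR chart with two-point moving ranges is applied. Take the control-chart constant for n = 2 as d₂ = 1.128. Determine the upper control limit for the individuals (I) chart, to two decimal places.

1029.59

X̄ = (791 + 573 + 769 + 569 + 694 + 728 + 535 + 701 + 852 + 512 + 600 + 675 + 693 + 636 + 733 + 665) / 16 = 670.3750
Moving ranges: 218, 196, 200, 125, 34, 193, 166, 151, 340, 88, 75, 18, 57, 97, 68; M̄R̄ = 2026.0000 / 15 = 135.0667
UCL = X̄ + 3·M̄R̄/d₂ = 670.3750 + 3 × 135.0667 / 1.128 = 1029.5949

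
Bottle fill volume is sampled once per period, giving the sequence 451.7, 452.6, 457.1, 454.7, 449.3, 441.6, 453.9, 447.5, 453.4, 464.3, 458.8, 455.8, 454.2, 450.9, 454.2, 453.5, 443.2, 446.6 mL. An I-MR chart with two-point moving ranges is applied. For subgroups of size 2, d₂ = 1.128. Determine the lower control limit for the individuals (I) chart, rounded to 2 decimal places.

438.72

X̄ = (451.7 + 452.6 + 457.1 + 454.7 + 449.3 + 441.6 + 453.9 + 447.5 + 453.4 + 464.3 + 458.8 + 455.8 + 454.2 + 450.9 + 454.2 + 453.5 + 443.2 + 446.6) / 18 = 452.4056
Moving ranges: 0.9, 4.5, 2.4, 5.4, 7.7, 12.3, 6.4, 5.9, 10.9, 5.5, 3.0, 1.6, 3.3, 3.3, 0.7, 10.3, 3.4; M̄R̄ = 87.5000 / 17 = 5.1471
LCL = X̄ − 3·M̄R̄/d₂ = 452.4056 − 3 × 5.1471 / 1.128 = 438.7166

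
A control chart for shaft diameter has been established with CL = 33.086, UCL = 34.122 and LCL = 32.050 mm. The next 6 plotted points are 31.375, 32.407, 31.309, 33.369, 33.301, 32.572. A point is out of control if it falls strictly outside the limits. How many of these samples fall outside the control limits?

2

Compare each point to [32.050, 34.122]: sample 1 = 31.375 < LCL; sample 3 = 31.309 < LCL.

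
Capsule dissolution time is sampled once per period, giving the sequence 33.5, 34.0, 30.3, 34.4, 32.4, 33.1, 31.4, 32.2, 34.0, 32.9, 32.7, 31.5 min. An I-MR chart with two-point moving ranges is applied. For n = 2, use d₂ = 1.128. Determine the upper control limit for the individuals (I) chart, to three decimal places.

37.004

X̄ = (33.5 + 34.0 + 30.3 + 34.4 + 32.4 + 33.1 + 31.4 + 32.2 + 34.0 + 32.9 + 32.7 + 31.5) / 12 = 32.7000
Moving ranges: 0.5, 3.7, 4.1, 2.0, 0.7, 1.7, 0.8, 1.8, 1.1, 0.2, 1.2; M̄R̄ = 17.8000 / 11 = 1.6182
UCL = X̄ + 3·M̄R̄/d₂ = 32.7000 + 3 × 1.6182 / 1.128 = 37.0037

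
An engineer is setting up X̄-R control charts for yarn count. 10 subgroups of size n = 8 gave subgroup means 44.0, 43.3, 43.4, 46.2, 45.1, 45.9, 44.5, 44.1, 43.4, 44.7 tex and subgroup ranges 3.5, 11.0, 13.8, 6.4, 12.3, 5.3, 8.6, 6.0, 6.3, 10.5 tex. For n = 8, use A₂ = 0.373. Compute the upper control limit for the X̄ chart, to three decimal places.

X̄̄ = (44.0 + 43.3 + 43.4 + 46.2 + 45.1 + 45.9 + 44.5 + 44.1 + 43.4 + 44.7) / 10 = 444.6000 / 10 = 44.4600
R̄ = (3.5 + 11.0 + 13.8 + 6.4 + 12.3 + 5.3 + 8.6 + 6.0 + 6.3 + 10.5) / 10 = 83.7000 / 10 = 8.3700
UCL = X̄̄ + A₂·R̄ = 44.4600 + 0.373 × 8.3700 = 47.5820

47.582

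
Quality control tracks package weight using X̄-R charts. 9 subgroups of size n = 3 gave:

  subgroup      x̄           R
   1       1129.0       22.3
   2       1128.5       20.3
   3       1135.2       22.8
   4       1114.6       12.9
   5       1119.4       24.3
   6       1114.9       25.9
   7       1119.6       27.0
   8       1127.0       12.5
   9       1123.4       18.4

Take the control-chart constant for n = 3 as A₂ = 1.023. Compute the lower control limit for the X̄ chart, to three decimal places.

1102.324

X̄̄ = (1129.0 + 1128.5 + 1135.2 + 1114.6 + 1119.4 + 1114.9 + 1119.6 + 1127.0 + 1123.4) / 9 = 10111.6000 / 9 = 1123.5111
R̄ = (22.3 + 20.3 + 22.8 + 12.9 + 24.3 + 25.9 + 27.0 + 12.5 + 18.4) / 9 = 186.4000 / 9 = 20.7111
LCL = X̄̄ − A₂·R̄ = 1123.5111 − 1.023 × 20.7111 = 1102.3236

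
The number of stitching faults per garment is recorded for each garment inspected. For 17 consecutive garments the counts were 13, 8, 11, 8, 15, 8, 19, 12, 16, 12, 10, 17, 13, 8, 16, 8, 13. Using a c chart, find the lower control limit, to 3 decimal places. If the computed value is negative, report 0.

c̄ = (13 + 8 + 11 + 8 + 15 + 8 + 19 + 12 + 16 + 12 + 10 + 17 + 13 + 8 + 16 + 8 + 13) / 17 = 207 / 17 = 12.1765
LCL = c̄ − 3√c̄ = 12.1765 − 3 × 3.4895 = 1.7080

1.708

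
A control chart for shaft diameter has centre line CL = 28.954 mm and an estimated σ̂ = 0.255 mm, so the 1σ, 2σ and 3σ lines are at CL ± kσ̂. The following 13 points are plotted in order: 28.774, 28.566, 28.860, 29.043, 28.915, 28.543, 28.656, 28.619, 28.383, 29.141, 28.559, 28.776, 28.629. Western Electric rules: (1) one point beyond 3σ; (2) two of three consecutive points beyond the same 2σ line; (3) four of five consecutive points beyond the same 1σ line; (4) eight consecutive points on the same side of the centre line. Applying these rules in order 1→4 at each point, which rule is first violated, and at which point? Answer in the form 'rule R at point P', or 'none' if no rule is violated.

Zone of each point (C = within 1σ̂, B = 1σ̂–2σ̂, A = 2σ̂–3σ̂, * = beyond 3σ̂; sign = side of CL): 1:-C, 2:-B, 3:-C, 4:+C, 5:-C, 6:-B, 7:-B, 8:-B, 9:-A, 10:+C, 11:-B, 12:-C, 13:-B
Rule 3 (four of five consecutive points beyond the same 1σ limit) is satisfied at point 9.

rule 3 at point 9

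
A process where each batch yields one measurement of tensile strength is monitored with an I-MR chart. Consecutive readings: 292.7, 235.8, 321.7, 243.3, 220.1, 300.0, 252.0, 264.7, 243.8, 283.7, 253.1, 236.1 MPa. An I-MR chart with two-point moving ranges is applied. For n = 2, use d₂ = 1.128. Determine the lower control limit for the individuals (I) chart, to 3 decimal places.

X̄ = (292.7 + 235.8 + 321.7 + 243.3 + 220.1 + 300.0 + 252.0 + 264.7 + 243.8 + 283.7 + 253.1 + 236.1) / 12 = 262.2500
Moving ranges: 56.9, 85.9, 78.4, 23.2, 79.9, 48.0, 12.7, 20.9, 39.9, 30.6, 17.0; M̄R̄ = 493.4000 / 11 = 44.8545
LCL = X̄ − 3·M̄R̄/d₂ = 262.2500 − 3 × 44.8545 / 1.128 = 142.9560

142.956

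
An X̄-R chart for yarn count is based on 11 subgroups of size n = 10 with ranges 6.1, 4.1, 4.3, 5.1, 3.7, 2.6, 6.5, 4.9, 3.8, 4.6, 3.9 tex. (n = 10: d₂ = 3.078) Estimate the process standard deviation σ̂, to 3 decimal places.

R̄ = (6.1 + 4.1 + 4.3 + 5.1 + 3.7 + 2.6 + 6.5 + 4.9 + 3.8 + 4.6 + 3.9) / 11 = 4.5091
σ̂ = R̄ / d₂ = 4.5091 / 3.078 = 1.4649

1.465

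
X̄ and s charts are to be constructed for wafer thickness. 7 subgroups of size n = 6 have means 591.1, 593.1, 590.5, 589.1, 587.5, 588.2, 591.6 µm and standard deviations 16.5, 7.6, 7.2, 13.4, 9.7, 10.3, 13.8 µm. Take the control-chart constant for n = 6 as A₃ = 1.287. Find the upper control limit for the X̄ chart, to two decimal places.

604.59

X̄̄ = (591.1 + 593.1 + 590.5 + 589.1 + 587.5 + 588.2 + 591.6) / 7 = 590.1571
s̄ = (16.5 + 7.6 + 7.2 + 13.4 + 9.7 + 10.3 + 13.8) / 7 = 11.2143
UCL = X̄̄ + A₃·s̄ = 590.1571 + 1.287 × 11.2143 = 604.5899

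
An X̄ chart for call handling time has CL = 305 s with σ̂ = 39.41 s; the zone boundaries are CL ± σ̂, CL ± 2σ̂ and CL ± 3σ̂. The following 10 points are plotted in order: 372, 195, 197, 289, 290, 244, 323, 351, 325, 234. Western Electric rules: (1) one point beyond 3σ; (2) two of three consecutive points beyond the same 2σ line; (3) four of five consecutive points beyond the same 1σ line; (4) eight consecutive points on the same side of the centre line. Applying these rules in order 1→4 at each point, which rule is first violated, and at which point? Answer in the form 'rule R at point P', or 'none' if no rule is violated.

Zone of each point (C = within 1σ̂, B = 1σ̂–2σ̂, A = 2σ̂–3σ̂, * = beyond 3σ̂; sign = side of CL): 1:+B, 2:-A, 3:-A, 4:-C, 5:-C, 6:-B, 7:+C, 8:+B, 9:+C, 10:-B
Rule 2 (two of three consecutive points beyond the same 2σ limit) is satisfied at point 3.

rule 2 at point 3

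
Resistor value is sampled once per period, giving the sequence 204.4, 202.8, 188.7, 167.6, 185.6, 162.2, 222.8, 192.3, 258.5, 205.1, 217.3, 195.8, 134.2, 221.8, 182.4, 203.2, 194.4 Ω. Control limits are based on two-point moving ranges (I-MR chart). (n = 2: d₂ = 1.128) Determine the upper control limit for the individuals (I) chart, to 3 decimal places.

X̄ = (204.4 + 202.8 + 188.7 + 167.6 + 185.6 + 162.2 + 222.8 + 192.3 + 258.5 + 205.1 + 217.3 + 195.8 + 134.2 + 221.8 + 182.4 + 203.2 + 194.4) / 17 = 196.4176
Moving ranges: 1.6, 14.1, 21.1, 18.0, 23.4, 60.6, 30.5, 66.2, 53.4, 12.2, 21.5, 61.6, 87.6, 39.4, 20.8, 8.8; M̄R̄ = 540.8000 / 16 = 33.8000
UCL = X̄ + 3·M̄R̄/d₂ = 196.4176 + 3 × 33.8000 / 1.128 = 286.3113

286.311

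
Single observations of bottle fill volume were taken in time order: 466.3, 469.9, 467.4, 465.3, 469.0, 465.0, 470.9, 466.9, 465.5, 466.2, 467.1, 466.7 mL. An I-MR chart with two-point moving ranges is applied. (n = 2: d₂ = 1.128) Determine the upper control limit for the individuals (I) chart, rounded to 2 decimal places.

X̄ = (466.3 + 469.9 + 467.4 + 465.3 + 469.0 + 465.0 + 470.9 + 466.9 + 465.5 + 466.2 + 467.1 + 466.7) / 12 = 467.1833
Moving ranges: 3.6, 2.5, 2.1, 3.7, 4.0, 5.9, 4.0, 1.4, 0.7, 0.9, 0.4; M̄R̄ = 29.2000 / 11 = 2.6545
UCL = X̄ + 3·M̄R̄/d₂ = 467.1833 + 3 × 2.6545 / 1.128 = 474.2433

474.24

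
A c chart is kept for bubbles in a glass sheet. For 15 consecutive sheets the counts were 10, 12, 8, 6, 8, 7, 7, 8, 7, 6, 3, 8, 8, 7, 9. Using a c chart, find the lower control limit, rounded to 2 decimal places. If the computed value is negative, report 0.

c̄ = (10 + 12 + 8 + 6 + 8 + 7 + 7 + 8 + 7 + 6 + 3 + 8 + 8 + 7 + 9) / 15 = 114 / 15 = 7.6000
LCL = c̄ − 3√c̄ = 7.6000 − 3 × 2.7568 = -0.6704 → 0 (cannot be negative)

0.00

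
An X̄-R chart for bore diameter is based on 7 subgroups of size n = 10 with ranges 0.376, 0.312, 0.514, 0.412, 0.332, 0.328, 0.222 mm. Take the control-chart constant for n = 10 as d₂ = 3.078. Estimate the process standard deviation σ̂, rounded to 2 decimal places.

R̄ = (0.376 + 0.312 + 0.514 + 0.412 + 0.332 + 0.328 + 0.222) / 7 = 0.3566
σ̂ = R̄ / d₂ = 0.3566 / 3.078 = 0.1158

0.12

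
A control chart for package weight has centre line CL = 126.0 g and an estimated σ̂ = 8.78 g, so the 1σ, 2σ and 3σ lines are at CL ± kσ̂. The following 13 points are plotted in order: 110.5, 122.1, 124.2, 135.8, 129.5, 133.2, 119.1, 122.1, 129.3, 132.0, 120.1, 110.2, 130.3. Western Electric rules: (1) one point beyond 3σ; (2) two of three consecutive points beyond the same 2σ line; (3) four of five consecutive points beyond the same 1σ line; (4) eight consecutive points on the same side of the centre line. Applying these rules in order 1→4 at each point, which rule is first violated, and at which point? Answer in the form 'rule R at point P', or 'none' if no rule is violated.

Zone of each point (C = within 1σ̂, B = 1σ̂–2σ̂, A = 2σ̂–3σ̂, * = beyond 3σ̂; sign = side of CL): 1:-B, 2:-C, 3:-C, 4:+B, 5:+C, 6:+C, 7:-C, 8:-C, 9:+C, 10:+C, 11:-C, 12:-B, 13:+C
No rule fires across all 13 points.

none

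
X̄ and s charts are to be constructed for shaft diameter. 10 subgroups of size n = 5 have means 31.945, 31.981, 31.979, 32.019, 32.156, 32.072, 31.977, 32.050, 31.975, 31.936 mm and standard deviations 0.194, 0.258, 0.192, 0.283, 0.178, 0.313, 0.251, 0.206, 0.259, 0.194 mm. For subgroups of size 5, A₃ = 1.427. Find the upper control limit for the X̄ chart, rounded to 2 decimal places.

X̄̄ = (31.945 + 31.981 + 31.979 + 32.019 + 32.156 + 32.072 + 31.977 + 32.050 + 31.975 + 31.936) / 10 = 32.0090
s̄ = (0.194 + 0.258 + 0.192 + 0.283 + 0.178 + 0.313 + 0.251 + 0.206 + 0.259 + 0.194) / 10 = 0.2328
UCL = X̄̄ + A₃·s̄ = 32.0090 + 1.427 × 0.2328 = 32.3412

32.34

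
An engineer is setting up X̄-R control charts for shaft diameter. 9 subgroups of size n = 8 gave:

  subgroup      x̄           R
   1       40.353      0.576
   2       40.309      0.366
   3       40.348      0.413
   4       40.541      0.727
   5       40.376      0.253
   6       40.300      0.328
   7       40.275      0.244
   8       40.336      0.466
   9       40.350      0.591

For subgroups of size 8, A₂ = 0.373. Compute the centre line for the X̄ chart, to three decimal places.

40.354

X̄̄ = (40.353 + 40.309 + 40.348 + 40.541 + 40.376 + 40.300 + 40.275 + 40.336 + 40.350) / 9 = 363.1880 / 9 = 40.3542
CL = X̄̄ = 40.3542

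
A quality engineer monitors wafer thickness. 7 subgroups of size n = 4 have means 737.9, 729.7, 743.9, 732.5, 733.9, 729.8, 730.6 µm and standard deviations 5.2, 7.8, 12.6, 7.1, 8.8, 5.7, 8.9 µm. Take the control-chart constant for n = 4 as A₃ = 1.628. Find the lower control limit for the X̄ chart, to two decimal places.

721.00

X̄̄ = (737.9 + 729.7 + 743.9 + 732.5 + 733.9 + 729.8 + 730.6) / 7 = 734.0429
s̄ = (5.2 + 7.8 + 12.6 + 7.1 + 8.8 + 5.7 + 8.9) / 7 = 8.0143
LCL = X̄̄ − A₃·s̄ = 734.0429 − 1.628 × 8.0143 = 720.9956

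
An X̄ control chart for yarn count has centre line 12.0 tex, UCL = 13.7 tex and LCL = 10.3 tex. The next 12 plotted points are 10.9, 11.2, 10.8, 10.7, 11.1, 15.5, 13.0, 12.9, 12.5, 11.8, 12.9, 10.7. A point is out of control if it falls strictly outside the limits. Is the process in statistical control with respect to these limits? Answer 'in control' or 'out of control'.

out of control

Compare each point to [10.3, 13.7]: sample 6 = 15.5 > UCL.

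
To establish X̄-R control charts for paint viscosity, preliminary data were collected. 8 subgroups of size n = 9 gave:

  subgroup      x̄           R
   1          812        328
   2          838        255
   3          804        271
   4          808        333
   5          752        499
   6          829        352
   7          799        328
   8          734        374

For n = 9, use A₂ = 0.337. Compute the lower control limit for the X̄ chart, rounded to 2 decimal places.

X̄̄ = (812 + 838 + 804 + 808 + 752 + 829 + 799 + 734) / 8 = 6376.0000 / 8 = 797.0000
R̄ = (328 + 255 + 271 + 333 + 499 + 352 + 328 + 374) / 8 = 2740.0000 / 8 = 342.5000
LCL = X̄̄ − A₂·R̄ = 797.0000 − 0.337 × 342.5000 = 681.5775

681.58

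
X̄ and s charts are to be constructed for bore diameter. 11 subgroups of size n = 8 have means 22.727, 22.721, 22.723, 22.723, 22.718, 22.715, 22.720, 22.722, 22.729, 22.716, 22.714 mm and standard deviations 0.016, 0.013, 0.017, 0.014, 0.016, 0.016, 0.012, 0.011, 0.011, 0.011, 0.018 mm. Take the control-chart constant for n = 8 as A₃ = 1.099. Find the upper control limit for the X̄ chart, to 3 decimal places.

X̄̄ = (22.727 + 22.721 + 22.723 + 22.723 + 22.718 + 22.715 + 22.720 + 22.722 + 22.729 + 22.716 + 22.714) / 11 = 22.7207
s̄ = (0.016 + 0.013 + 0.017 + 0.014 + 0.016 + 0.016 + 0.012 + 0.011 + 0.011 + 0.011 + 0.018) / 11 = 0.0141
UCL = X̄̄ + A₃·s̄ = 22.7207 + 1.099 × 0.0141 = 22.7362

22.736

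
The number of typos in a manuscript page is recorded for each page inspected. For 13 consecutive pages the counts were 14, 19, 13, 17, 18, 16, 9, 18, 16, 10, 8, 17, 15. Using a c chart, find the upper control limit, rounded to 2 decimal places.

26.08

c̄ = (14 + 19 + 13 + 17 + 18 + 16 + 9 + 18 + 16 + 10 + 8 + 17 + 15) / 13 = 190 / 13 = 14.6154
UCL = c̄ + 3√c̄ = 14.6154 + 3 × √14.6154 = 14.6154 + 3 × 3.8230 = 26.0844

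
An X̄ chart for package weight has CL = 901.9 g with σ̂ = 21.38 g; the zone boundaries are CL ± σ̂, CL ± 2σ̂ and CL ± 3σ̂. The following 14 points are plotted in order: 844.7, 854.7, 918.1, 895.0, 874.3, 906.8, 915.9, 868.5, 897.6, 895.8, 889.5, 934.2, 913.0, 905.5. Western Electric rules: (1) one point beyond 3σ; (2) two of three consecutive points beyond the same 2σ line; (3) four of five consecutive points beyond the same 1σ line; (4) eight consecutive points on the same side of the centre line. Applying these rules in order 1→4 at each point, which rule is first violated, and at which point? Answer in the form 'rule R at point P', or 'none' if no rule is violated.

Zone of each point (C = within 1σ̂, B = 1σ̂–2σ̂, A = 2σ̂–3σ̂, * = beyond 3σ̂; sign = side of CL): 1:-A, 2:-A, 3:+C, 4:-C, 5:-B, 6:+C, 7:+C, 8:-B, 9:-C, 10:-C, 11:-C, 12:+B, 13:+C, 14:+C
Rule 2 (two of three consecutive points beyond the same 2σ limit) is satisfied at point 2.

rule 2 at point 2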